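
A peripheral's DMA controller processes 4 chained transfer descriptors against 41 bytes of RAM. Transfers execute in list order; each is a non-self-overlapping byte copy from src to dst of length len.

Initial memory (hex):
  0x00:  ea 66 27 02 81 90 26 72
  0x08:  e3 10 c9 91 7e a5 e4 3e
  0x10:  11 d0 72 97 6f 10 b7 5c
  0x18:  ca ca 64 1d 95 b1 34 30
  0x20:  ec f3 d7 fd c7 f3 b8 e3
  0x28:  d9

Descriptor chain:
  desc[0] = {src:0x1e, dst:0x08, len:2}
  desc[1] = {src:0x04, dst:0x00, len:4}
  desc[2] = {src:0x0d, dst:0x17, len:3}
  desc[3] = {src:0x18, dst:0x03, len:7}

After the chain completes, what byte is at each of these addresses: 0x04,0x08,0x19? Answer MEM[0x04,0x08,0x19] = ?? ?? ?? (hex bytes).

MEM[0x04,0x08,0x19] = 3e b1 3e

#0 dst[0x08+2] := {0x34,0x30}
#1 dst[0x00+4] := {0x81,0x90,0x26,0x72}
#2 dst[0x17+3] := {0xa5,0xe4,0x3e}
#3 dst[0x03+7] := {0xe4,0x3e,0x64,0x1d,0x95,0xb1,0x34}
query mem[0x04]=0x3e, mem[0x08]=0xb1, mem[0x19]=0x3e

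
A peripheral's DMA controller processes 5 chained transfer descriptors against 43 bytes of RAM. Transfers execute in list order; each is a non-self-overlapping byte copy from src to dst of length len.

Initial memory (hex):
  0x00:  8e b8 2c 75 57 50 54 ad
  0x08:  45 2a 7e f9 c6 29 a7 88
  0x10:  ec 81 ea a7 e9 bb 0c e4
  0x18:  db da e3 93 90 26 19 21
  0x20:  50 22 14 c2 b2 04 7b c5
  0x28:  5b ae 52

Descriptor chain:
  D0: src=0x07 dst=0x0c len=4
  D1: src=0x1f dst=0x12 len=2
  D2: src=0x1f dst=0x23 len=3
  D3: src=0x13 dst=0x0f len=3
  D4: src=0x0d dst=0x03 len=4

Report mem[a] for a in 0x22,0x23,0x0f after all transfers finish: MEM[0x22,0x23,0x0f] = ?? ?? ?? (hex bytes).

MEM[0x22,0x23,0x0f] = 14 21 50

  after D0: wrote 4B at 0x0c = ad452a7e
  after D1: wrote 2B at 0x12 = 2150
  after D2: wrote 3B at 0x23 = 215022
  after D3: wrote 3B at 0x0f = 50e9bb
  after D4: wrote 4B at 0x03 = 452a50e9
query mem[0x22]=0x14, mem[0x23]=0x21, mem[0x0f]=0x50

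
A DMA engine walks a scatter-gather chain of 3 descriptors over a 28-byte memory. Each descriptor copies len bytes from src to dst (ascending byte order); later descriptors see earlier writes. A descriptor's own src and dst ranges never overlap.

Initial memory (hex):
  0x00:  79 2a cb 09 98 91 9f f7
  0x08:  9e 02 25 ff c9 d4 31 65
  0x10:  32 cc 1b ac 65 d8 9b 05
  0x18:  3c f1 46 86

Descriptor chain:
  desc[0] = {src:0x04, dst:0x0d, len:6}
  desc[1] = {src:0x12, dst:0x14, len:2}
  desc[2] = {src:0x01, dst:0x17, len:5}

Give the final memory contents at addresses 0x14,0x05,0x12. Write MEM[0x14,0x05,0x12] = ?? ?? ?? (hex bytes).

#0 dst[0x0d+6] := {0x98,0x91,0x9f,0xf7,0x9e,0x02}
#1 dst[0x14+2] := {0x02,0xac}
#2 dst[0x17+5] := {0x2a,0xcb,0x09,0x98,0x91}
query mem[0x14]=0x02, mem[0x05]=0x91, mem[0x12]=0x02

MEM[0x14,0x05,0x12] = 02 91 02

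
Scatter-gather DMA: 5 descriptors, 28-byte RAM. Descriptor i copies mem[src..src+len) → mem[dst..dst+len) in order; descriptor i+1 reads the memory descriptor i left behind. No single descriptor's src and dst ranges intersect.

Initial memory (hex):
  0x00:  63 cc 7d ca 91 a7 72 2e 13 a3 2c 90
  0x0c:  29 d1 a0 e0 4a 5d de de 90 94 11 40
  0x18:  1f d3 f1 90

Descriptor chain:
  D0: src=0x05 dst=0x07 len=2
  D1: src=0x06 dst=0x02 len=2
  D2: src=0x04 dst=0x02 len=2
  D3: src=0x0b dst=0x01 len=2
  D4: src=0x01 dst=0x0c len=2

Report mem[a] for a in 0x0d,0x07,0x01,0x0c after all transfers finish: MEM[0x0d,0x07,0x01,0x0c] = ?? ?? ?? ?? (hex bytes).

#0 dst[0x07+2] := {0xa7,0x72}
#1 dst[0x02+2] := {0x72,0xa7}
#2 dst[0x02+2] := {0x91,0xa7}
#3 dst[0x01+2] := {0x90,0x29}
#4 dst[0x0c+2] := {0x90,0x29}
query mem[0x0d]=0x29, mem[0x07]=0xa7, mem[0x01]=0x90, mem[0x0c]=0x90

MEM[0x0d,0x07,0x01,0x0c] = 29 a7 90 90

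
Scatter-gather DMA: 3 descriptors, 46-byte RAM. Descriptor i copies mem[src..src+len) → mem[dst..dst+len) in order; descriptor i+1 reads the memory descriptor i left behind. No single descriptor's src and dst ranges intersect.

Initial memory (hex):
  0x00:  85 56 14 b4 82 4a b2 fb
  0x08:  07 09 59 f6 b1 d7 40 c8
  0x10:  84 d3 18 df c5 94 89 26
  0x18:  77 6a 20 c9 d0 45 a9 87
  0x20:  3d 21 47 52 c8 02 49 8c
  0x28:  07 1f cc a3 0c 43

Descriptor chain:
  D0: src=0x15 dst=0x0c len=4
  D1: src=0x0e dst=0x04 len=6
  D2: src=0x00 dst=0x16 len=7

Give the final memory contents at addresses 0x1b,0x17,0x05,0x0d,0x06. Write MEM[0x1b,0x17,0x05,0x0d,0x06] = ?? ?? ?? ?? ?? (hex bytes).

#0 dst[0x0c+4] := {0x94,0x89,0x26,0x77}
#1 dst[0x04+6] := {0x26,0x77,0x84,0xd3,0x18,0xdf}
#2 dst[0x16+7] := {0x85,0x56,0x14,0xb4,0x26,0x77,0x84}
query mem[0x1b]=0x77, mem[0x17]=0x56, mem[0x05]=0x77, mem[0x0d]=0x89, mem[0x06]=0x84

MEM[0x1b,0x17,0x05,0x0d,0x06] = 77 56 77 89 84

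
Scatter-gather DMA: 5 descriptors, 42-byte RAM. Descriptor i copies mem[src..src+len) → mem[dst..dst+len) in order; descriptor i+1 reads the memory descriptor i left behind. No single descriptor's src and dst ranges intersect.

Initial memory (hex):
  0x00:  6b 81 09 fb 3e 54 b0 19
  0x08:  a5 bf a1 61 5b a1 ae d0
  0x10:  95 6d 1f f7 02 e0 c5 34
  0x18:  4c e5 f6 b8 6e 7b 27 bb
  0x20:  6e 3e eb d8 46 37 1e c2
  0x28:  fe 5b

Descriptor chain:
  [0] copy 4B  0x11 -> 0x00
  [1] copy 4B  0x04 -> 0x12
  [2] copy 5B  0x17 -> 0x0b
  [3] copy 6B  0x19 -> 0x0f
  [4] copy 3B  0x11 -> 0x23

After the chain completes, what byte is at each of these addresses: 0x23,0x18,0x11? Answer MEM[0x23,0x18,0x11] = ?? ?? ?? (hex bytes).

MEM[0x23,0x18,0x11] = b8 4c b8

  after D0: wrote 4B at 0x00 = 6d1ff702
  after D1: wrote 4B at 0x12 = 3e54b019
  after D2: wrote 5B at 0x0b = 344ce5f6b8
  after D3: wrote 6B at 0x0f = e5f6b86e7b27
  after D4: wrote 3B at 0x23 = b86e7b
query mem[0x23]=0xb8, mem[0x18]=0x4c, mem[0x11]=0xb8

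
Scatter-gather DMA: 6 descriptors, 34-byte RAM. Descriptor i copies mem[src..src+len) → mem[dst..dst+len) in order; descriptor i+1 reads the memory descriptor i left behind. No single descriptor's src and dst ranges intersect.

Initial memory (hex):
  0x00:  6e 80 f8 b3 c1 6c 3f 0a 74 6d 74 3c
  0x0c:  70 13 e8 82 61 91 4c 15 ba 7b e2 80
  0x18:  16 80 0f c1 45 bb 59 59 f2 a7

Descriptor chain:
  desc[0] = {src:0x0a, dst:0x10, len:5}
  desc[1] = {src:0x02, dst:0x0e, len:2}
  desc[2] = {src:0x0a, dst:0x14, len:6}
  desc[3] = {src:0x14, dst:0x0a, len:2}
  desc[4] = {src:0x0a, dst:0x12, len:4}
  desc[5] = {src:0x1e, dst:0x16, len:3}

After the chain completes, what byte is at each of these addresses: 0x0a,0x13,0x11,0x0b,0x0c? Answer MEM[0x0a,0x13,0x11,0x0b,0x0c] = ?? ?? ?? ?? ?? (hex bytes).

MEM[0x0a,0x13,0x11,0x0b,0x0c] = 74 3c 3c 3c 70

[0] 0x0a->0x10 len=5 : 74 3c 70 13 e8
[1] 0x02->0x0e len=2 : f8 b3
[2] 0x0a->0x14 len=6 : 74 3c 70 13 f8 b3
[3] 0x14->0x0a len=2 : 74 3c
[4] 0x0a->0x12 len=4 : 74 3c 70 13
[5] 0x1e->0x16 len=3 : 59 59 f2
query mem[0x0a]=0x74, mem[0x13]=0x3c, mem[0x11]=0x3c, mem[0x0b]=0x3c, mem[0x0c]=0x70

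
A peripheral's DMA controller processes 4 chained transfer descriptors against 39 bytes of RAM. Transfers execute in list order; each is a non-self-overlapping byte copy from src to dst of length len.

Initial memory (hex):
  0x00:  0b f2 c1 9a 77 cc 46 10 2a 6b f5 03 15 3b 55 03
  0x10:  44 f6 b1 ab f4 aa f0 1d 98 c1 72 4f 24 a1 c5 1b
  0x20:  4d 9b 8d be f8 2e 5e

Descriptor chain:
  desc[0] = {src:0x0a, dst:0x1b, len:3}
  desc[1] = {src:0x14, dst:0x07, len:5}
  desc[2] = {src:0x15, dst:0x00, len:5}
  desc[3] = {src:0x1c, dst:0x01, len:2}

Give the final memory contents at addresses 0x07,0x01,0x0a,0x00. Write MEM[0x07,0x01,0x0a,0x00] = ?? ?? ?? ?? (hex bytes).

  after D0: wrote 3B at 0x1b = f50315
  after D1: wrote 5B at 0x07 = f4aaf01d98
  after D2: wrote 5B at 0x00 = aaf01d98c1
  after D3: wrote 2B at 0x01 = 0315
query mem[0x07]=0xf4, mem[0x01]=0x03, mem[0x0a]=0x1d, mem[0x00]=0xaa

MEM[0x07,0x01,0x0a,0x00] = f4 03 1d aa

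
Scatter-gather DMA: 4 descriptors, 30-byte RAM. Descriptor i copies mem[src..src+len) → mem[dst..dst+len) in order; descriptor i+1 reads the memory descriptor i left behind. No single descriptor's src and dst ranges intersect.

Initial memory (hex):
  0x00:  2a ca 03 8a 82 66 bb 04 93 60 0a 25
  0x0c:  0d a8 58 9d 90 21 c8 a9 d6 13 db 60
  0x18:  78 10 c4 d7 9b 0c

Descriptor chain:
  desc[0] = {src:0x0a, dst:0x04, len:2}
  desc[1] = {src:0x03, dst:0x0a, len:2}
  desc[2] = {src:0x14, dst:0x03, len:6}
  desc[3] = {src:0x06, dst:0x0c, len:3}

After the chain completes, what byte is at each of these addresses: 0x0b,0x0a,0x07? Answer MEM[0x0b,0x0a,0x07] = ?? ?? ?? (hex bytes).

MEM[0x0b,0x0a,0x07] = 0a 8a 78

  after D0: wrote 2B at 0x04 = 0a25
  after D1: wrote 2B at 0x0a = 8a0a
  after D2: wrote 6B at 0x03 = d613db607810
  after D3: wrote 3B at 0x0c = 607810
query mem[0x0b]=0x0a, mem[0x0a]=0x8a, mem[0x07]=0x78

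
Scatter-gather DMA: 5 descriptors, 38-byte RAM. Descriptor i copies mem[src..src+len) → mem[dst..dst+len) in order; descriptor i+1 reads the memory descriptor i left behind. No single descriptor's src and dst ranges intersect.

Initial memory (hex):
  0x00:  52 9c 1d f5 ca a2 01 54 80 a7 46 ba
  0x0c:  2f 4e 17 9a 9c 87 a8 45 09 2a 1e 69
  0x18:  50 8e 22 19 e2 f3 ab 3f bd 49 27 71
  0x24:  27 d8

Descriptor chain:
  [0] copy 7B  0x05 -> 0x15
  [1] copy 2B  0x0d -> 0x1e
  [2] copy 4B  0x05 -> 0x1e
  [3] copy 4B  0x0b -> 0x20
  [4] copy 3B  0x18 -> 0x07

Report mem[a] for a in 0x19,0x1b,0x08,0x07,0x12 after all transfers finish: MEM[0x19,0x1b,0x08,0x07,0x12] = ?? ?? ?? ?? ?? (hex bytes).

MEM[0x19,0x1b,0x08,0x07,0x12] = a7 ba a7 80 a8

D0: mem[0x15..0x1b] <- [a2 01 54 80 a7 46 ba]
D1: mem[0x1e..0x1f] <- [4e 17]
D2: mem[0x1e..0x21] <- [a2 01 54 80]
D3: mem[0x20..0x23] <- [ba 2f 4e 17]
D4: mem[0x07..0x09] <- [80 a7 46]
query mem[0x19]=0xa7, mem[0x1b]=0xba, mem[0x08]=0xa7, mem[0x07]=0x80, mem[0x12]=0xa8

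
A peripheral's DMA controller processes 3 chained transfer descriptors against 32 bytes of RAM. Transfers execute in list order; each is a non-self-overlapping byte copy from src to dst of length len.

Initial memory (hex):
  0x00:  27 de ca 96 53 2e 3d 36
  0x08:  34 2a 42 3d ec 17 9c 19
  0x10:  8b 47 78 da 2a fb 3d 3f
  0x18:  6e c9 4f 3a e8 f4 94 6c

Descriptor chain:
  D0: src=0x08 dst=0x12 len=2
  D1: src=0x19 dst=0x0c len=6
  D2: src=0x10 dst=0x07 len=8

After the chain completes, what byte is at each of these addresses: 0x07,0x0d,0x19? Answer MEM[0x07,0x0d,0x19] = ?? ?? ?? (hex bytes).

#0 dst[0x12+2] := {0x34,0x2a}
#1 dst[0x0c+6] := {0xc9,0x4f,0x3a,0xe8,0xf4,0x94}
#2 dst[0x07+8] := {0xf4,0x94,0x34,0x2a,0x2a,0xfb,0x3d,0x3f}
query mem[0x07]=0xf4, mem[0x0d]=0x3d, mem[0x19]=0xc9

MEM[0x07,0x0d,0x19] = f4 3d c9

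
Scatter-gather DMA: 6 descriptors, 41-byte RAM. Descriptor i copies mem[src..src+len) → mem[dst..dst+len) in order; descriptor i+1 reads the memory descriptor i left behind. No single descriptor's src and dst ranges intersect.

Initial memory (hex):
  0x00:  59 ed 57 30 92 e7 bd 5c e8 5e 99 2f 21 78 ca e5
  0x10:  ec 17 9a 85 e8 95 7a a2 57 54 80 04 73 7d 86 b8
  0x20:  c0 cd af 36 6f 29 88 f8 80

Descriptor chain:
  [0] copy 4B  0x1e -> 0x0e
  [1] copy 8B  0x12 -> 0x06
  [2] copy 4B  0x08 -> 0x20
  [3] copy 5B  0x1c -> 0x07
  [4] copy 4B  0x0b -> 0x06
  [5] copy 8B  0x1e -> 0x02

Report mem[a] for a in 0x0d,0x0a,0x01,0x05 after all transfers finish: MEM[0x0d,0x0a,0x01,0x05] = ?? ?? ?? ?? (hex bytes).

MEM[0x0d,0x0a,0x01,0x05] = 54 b8 ed 95

D0: mem[0x0e..0x11] <- [86 b8 c0 cd]
D1: mem[0x06..0x0d] <- [9a 85 e8 95 7a a2 57 54]
D2: mem[0x20..0x23] <- [e8 95 7a a2]
D3: mem[0x07..0x0b] <- [73 7d 86 b8 e8]
D4: mem[0x06..0x09] <- [e8 57 54 86]
D5: mem[0x02..0x09] <- [86 b8 e8 95 7a a2 6f 29]
query mem[0x0d]=0x54, mem[0x0a]=0xb8, mem[0x01]=0xed, mem[0x05]=0x95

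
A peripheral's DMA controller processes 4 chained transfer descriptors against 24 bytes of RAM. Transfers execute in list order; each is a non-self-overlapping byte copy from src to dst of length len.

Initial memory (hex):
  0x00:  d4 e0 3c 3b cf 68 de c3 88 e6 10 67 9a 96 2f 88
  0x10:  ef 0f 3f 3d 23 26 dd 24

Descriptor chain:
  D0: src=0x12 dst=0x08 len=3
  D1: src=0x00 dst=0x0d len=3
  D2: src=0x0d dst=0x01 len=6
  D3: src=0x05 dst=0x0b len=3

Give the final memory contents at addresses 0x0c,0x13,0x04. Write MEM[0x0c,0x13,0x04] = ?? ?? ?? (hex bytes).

#0 dst[0x08+3] := {0x3f,0x3d,0x23}
#1 dst[0x0d+3] := {0xd4,0xe0,0x3c}
#2 dst[0x01+6] := {0xd4,0xe0,0x3c,0xef,0x0f,0x3f}
#3 dst[0x0b+3] := {0x0f,0x3f,0xc3}
query mem[0x0c]=0x3f, mem[0x13]=0x3d, mem[0x04]=0xef

MEM[0x0c,0x13,0x04] = 3f 3d ef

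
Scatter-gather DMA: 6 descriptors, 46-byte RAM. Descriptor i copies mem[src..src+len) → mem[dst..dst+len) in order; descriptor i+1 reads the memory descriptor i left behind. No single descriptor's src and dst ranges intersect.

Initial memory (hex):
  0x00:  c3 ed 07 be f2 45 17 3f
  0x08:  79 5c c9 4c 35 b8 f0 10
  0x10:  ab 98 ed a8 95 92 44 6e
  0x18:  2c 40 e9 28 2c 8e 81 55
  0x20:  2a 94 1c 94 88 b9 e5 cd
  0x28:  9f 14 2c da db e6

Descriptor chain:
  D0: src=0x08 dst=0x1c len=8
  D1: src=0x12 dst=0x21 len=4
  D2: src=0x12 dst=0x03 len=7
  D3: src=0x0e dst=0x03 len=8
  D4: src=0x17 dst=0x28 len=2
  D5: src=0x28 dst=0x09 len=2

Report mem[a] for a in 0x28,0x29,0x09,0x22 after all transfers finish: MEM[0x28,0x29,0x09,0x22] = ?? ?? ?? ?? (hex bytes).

MEM[0x28,0x29,0x09,0x22] = 6e 2c 6e a8

[0] 0x08->0x1c len=8 : 79 5c c9 4c 35 b8 f0 10
[1] 0x12->0x21 len=4 : ed a8 95 92
[2] 0x12->0x03 len=7 : ed a8 95 92 44 6e 2c
[3] 0x0e->0x03 len=8 : f0 10 ab 98 ed a8 95 92
[4] 0x17->0x28 len=2 : 6e 2c
[5] 0x28->0x09 len=2 : 6e 2c
query mem[0x28]=0x6e, mem[0x29]=0x2c, mem[0x09]=0x6e, mem[0x22]=0xa8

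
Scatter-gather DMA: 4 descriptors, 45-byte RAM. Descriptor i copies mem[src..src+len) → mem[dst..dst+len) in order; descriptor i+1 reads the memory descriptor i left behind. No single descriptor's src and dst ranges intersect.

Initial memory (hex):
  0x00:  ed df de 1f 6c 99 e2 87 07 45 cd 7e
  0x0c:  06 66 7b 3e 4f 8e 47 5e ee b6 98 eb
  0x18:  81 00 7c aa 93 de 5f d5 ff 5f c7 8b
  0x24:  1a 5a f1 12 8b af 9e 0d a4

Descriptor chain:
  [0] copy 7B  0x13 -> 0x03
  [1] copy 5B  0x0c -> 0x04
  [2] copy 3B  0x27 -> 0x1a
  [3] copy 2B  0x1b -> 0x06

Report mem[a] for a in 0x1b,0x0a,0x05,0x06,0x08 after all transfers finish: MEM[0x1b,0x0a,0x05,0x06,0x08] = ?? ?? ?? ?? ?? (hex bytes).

MEM[0x1b,0x0a,0x05,0x06,0x08] = 8b cd 66 8b 4f

D0: mem[0x03..0x09] <- [5e ee b6 98 eb 81 00]
D1: mem[0x04..0x08] <- [06 66 7b 3e 4f]
D2: mem[0x1a..0x1c] <- [12 8b af]
D3: mem[0x06..0x07] <- [8b af]
query mem[0x1b]=0x8b, mem[0x0a]=0xcd, mem[0x05]=0x66, mem[0x06]=0x8b, mem[0x08]=0x4f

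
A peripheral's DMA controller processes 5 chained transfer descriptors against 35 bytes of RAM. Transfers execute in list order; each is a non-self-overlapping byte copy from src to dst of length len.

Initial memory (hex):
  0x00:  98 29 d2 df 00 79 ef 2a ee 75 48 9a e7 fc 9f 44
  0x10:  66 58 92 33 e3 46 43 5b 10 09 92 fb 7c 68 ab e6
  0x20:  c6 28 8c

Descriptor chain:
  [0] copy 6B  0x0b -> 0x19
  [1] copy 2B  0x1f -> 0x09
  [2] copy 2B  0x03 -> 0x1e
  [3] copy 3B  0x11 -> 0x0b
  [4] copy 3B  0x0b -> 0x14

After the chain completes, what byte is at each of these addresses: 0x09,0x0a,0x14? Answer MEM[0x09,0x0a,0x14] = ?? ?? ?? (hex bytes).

[0] 0x0b->0x19 len=6 : 9a e7 fc 9f 44 66
[1] 0x1f->0x09 len=2 : e6 c6
[2] 0x03->0x1e len=2 : df 00
[3] 0x11->0x0b len=3 : 58 92 33
[4] 0x0b->0x14 len=3 : 58 92 33
query mem[0x09]=0xe6, mem[0x0a]=0xc6, mem[0x14]=0x58

MEM[0x09,0x0a,0x14] = e6 c6 58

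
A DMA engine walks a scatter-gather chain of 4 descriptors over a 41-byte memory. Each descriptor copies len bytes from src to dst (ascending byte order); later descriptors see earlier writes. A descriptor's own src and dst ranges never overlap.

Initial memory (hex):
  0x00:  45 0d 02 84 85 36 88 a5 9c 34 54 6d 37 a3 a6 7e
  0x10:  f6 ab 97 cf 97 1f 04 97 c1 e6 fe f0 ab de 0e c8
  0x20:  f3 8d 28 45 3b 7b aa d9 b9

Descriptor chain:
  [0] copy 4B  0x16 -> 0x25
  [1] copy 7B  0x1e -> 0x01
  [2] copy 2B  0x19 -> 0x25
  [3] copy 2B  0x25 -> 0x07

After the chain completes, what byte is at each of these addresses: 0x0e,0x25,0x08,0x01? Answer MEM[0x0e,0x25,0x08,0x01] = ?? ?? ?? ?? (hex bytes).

MEM[0x0e,0x25,0x08,0x01] = a6 e6 fe 0e

D0: mem[0x25..0x28] <- [04 97 c1 e6]
D1: mem[0x01..0x07] <- [0e c8 f3 8d 28 45 3b]
D2: mem[0x25..0x26] <- [e6 fe]
D3: mem[0x07..0x08] <- [e6 fe]
query mem[0x0e]=0xa6, mem[0x25]=0xe6, mem[0x08]=0xfe, mem[0x01]=0x0e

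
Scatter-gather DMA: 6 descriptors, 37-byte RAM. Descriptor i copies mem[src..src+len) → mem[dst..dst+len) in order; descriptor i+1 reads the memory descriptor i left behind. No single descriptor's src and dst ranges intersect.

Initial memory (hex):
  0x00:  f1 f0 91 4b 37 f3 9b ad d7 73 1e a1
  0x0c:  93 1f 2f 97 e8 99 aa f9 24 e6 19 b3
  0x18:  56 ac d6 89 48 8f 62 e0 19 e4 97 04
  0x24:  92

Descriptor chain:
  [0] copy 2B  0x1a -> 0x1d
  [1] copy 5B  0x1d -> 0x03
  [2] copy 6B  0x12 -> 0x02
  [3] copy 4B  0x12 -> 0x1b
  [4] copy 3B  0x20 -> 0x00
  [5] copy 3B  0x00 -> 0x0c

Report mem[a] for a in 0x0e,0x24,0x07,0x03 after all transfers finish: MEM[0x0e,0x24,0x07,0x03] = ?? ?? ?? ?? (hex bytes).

MEM[0x0e,0x24,0x07,0x03] = 97 92 b3 f9

#0 dst[0x1d+2] := {0xd6,0x89}
#1 dst[0x03+5] := {0xd6,0x89,0xe0,0x19,0xe4}
#2 dst[0x02+6] := {0xaa,0xf9,0x24,0xe6,0x19,0xb3}
#3 dst[0x1b+4] := {0xaa,0xf9,0x24,0xe6}
#4 dst[0x00+3] := {0x19,0xe4,0x97}
#5 dst[0x0c+3] := {0x19,0xe4,0x97}
query mem[0x0e]=0x97, mem[0x24]=0x92, mem[0x07]=0xb3, mem[0x03]=0xf9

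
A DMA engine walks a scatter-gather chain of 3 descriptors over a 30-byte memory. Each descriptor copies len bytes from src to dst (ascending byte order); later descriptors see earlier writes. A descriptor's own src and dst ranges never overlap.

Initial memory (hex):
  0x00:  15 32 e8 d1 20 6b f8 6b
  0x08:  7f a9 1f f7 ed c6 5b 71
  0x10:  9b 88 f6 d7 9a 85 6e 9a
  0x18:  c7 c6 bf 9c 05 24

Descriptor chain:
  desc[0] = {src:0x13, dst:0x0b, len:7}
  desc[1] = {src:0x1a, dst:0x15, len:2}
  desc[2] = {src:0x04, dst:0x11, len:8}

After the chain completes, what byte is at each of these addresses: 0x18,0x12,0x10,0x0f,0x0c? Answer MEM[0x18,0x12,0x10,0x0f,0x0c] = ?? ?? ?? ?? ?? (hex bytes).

[0] 0x13->0x0b len=7 : d7 9a 85 6e 9a c7 c6
[1] 0x1a->0x15 len=2 : bf 9c
[2] 0x04->0x11 len=8 : 20 6b f8 6b 7f a9 1f d7
query mem[0x18]=0xd7, mem[0x12]=0x6b, mem[0x10]=0xc7, mem[0x0f]=0x9a, mem[0x0c]=0x9a

MEM[0x18,0x12,0x10,0x0f,0x0c] = d7 6b c7 9a 9a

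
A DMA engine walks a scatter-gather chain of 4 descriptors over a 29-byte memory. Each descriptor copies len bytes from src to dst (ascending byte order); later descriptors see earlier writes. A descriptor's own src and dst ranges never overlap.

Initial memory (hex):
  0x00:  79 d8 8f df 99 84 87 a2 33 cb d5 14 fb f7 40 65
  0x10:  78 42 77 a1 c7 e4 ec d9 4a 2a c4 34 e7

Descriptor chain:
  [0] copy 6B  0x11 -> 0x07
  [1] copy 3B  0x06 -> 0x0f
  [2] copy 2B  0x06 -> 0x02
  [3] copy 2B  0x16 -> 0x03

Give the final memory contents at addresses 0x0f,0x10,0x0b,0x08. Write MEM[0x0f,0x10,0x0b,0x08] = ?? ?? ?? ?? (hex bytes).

MEM[0x0f,0x10,0x0b,0x08] = 87 42 e4 77

[0] 0x11->0x07 len=6 : 42 77 a1 c7 e4 ec
[1] 0x06->0x0f len=3 : 87 42 77
[2] 0x06->0x02 len=2 : 87 42
[3] 0x16->0x03 len=2 : ec d9
query mem[0x0f]=0x87, mem[0x10]=0x42, mem[0x0b]=0xe4, mem[0x08]=0x77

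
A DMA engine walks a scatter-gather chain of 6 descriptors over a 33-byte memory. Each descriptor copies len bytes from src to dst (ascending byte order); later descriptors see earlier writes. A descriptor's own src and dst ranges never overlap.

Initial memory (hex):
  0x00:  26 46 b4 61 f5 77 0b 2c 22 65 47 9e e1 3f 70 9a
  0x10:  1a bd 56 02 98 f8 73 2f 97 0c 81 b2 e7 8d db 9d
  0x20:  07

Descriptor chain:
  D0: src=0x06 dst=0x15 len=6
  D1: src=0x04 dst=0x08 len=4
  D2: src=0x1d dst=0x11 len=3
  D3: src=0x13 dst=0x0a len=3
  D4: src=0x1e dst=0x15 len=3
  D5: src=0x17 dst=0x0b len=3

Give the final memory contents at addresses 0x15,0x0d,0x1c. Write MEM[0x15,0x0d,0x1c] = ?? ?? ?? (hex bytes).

D0: mem[0x15..0x1a] <- [0b 2c 22 65 47 9e]
D1: mem[0x08..0x0b] <- [f5 77 0b 2c]
D2: mem[0x11..0x13] <- [8d db 9d]
D3: mem[0x0a..0x0c] <- [9d 98 0b]
D4: mem[0x15..0x17] <- [db 9d 07]
D5: mem[0x0b..0x0d] <- [07 65 47]
query mem[0x15]=0xdb, mem[0x0d]=0x47, mem[0x1c]=0xe7

MEM[0x15,0x0d,0x1c] = db 47 e7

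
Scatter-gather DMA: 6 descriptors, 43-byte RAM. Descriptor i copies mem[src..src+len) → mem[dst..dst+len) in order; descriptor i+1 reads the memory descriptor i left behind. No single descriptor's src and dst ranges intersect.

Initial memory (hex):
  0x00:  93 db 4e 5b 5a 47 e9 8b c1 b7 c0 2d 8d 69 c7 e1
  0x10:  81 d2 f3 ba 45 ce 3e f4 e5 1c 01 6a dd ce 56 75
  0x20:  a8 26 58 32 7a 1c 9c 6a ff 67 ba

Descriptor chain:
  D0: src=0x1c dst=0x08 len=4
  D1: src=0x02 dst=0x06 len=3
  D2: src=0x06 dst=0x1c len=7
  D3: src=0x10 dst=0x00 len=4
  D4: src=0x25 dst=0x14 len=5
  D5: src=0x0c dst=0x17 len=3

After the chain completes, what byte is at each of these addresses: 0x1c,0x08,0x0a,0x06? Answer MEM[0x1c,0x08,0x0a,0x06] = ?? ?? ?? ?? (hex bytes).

  after D0: wrote 4B at 0x08 = ddce5675
  after D1: wrote 3B at 0x06 = 4e5b5a
  after D2: wrote 7B at 0x1c = 4e5b5ace56758d
  after D3: wrote 4B at 0x00 = 81d2f3ba
  after D4: wrote 5B at 0x14 = 1c9c6aff67
  after D5: wrote 3B at 0x17 = 8d69c7
query mem[0x1c]=0x4e, mem[0x08]=0x5a, mem[0x0a]=0x56, mem[0x06]=0x4e

MEM[0x1c,0x08,0x0a,0x06] = 4e 5a 56 4e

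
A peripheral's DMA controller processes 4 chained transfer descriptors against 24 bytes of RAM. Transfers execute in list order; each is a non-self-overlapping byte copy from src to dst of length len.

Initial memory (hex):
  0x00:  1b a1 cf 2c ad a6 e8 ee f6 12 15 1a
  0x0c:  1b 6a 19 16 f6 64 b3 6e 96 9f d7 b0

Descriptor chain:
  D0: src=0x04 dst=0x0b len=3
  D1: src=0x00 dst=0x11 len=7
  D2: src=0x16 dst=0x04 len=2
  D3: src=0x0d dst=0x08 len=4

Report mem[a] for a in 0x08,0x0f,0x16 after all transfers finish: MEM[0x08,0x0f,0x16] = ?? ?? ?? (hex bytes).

[0] 0x04->0x0b len=3 : ad a6 e8
[1] 0x00->0x11 len=7 : 1b a1 cf 2c ad a6 e8
[2] 0x16->0x04 len=2 : a6 e8
[3] 0x0d->0x08 len=4 : e8 19 16 f6
query mem[0x08]=0xe8, mem[0x0f]=0x16, mem[0x16]=0xa6

MEM[0x08,0x0f,0x16] = e8 16 a6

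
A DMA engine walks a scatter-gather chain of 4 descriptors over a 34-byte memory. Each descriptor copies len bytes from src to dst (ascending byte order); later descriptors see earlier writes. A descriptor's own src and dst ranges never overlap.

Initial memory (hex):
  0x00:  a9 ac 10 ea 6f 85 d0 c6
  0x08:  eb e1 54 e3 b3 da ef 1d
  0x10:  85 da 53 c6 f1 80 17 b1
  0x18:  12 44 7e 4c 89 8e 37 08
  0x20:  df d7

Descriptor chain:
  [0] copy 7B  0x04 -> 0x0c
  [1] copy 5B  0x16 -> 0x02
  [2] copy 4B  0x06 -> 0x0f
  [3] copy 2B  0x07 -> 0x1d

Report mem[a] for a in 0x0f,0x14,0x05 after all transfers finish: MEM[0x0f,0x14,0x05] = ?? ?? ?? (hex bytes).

#0 dst[0x0c+7] := {0x6f,0x85,0xd0,0xc6,0xeb,0xe1,0x54}
#1 dst[0x02+5] := {0x17,0xb1,0x12,0x44,0x7e}
#2 dst[0x0f+4] := {0x7e,0xc6,0xeb,0xe1}
#3 dst[0x1d+2] := {0xc6,0xeb}
query mem[0x0f]=0x7e, mem[0x14]=0xf1, mem[0x05]=0x44

MEM[0x0f,0x14,0x05] = 7e f1 44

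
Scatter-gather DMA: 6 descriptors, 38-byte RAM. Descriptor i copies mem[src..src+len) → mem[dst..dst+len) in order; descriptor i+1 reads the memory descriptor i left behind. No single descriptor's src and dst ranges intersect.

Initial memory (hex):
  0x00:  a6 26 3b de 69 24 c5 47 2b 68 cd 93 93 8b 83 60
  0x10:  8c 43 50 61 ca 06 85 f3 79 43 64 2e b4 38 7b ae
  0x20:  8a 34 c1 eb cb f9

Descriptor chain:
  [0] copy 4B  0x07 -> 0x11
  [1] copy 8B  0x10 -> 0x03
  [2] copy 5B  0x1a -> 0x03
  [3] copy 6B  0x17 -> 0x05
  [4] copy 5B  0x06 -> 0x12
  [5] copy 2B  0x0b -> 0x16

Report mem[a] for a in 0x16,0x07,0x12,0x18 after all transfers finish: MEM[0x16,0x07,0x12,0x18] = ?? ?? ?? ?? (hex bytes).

[0] 0x07->0x11 len=4 : 47 2b 68 cd
[1] 0x10->0x03 len=8 : 8c 47 2b 68 cd 06 85 f3
[2] 0x1a->0x03 len=5 : 64 2e b4 38 7b
[3] 0x17->0x05 len=6 : f3 79 43 64 2e b4
[4] 0x06->0x12 len=5 : 79 43 64 2e b4
[5] 0x0b->0x16 len=2 : 93 93
query mem[0x16]=0x93, mem[0x07]=0x43, mem[0x12]=0x79, mem[0x18]=0x79

MEM[0x16,0x07,0x12,0x18] = 93 43 79 79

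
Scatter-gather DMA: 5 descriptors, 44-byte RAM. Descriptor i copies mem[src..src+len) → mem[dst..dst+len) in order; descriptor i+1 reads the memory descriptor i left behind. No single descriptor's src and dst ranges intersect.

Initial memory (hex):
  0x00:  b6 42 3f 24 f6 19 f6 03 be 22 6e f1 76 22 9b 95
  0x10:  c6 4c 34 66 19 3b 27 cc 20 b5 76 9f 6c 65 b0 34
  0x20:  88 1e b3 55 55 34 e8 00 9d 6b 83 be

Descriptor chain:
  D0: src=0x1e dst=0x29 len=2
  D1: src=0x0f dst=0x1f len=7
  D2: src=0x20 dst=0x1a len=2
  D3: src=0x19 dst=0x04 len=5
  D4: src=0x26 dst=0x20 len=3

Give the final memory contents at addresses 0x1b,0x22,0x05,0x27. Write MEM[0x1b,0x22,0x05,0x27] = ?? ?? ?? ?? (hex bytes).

MEM[0x1b,0x22,0x05,0x27] = 4c 9d c6 00

[0] 0x1e->0x29 len=2 : b0 34
[1] 0x0f->0x1f len=7 : 95 c6 4c 34 66 19 3b
[2] 0x20->0x1a len=2 : c6 4c
[3] 0x19->0x04 len=5 : b5 c6 4c 6c 65
[4] 0x26->0x20 len=3 : e8 00 9d
query mem[0x1b]=0x4c, mem[0x22]=0x9d, mem[0x05]=0xc6, mem[0x27]=0x00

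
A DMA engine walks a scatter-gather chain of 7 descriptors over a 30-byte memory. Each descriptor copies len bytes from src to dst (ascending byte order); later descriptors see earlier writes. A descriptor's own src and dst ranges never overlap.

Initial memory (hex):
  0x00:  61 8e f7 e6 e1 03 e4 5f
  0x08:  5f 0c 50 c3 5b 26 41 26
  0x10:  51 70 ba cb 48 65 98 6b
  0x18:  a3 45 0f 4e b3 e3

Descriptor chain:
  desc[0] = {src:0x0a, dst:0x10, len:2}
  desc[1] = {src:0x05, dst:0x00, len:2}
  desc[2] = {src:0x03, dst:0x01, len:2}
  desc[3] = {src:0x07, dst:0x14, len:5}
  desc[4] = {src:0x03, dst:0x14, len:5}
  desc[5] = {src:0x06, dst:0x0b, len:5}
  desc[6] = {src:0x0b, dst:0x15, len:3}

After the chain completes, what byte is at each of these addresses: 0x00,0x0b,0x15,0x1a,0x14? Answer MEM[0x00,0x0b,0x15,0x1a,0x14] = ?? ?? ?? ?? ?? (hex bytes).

MEM[0x00,0x0b,0x15,0x1a,0x14] = 03 e4 e4 0f e6

#0 dst[0x10+2] := {0x50,0xc3}
#1 dst[0x00+2] := {0x03,0xe4}
#2 dst[0x01+2] := {0xe6,0xe1}
#3 dst[0x14+5] := {0x5f,0x5f,0x0c,0x50,0xc3}
#4 dst[0x14+5] := {0xe6,0xe1,0x03,0xe4,0x5f}
#5 dst[0x0b+5] := {0xe4,0x5f,0x5f,0x0c,0x50}
#6 dst[0x15+3] := {0xe4,0x5f,0x5f}
query mem[0x00]=0x03, mem[0x0b]=0xe4, mem[0x15]=0xe4, mem[0x1a]=0x0f, mem[0x14]=0xe6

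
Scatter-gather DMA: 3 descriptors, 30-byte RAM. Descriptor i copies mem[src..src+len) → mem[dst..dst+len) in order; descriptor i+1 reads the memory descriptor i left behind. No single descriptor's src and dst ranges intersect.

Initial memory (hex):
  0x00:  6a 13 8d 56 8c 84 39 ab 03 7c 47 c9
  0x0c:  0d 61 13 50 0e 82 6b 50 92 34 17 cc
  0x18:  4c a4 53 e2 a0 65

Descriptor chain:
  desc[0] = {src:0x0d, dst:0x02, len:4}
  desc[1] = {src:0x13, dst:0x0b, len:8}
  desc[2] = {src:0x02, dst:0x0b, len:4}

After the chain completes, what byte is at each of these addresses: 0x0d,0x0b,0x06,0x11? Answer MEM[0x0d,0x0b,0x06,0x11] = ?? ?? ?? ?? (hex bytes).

[0] 0x0d->0x02 len=4 : 61 13 50 0e
[1] 0x13->0x0b len=8 : 50 92 34 17 cc 4c a4 53
[2] 0x02->0x0b len=4 : 61 13 50 0e
query mem[0x0d]=0x50, mem[0x0b]=0x61, mem[0x06]=0x39, mem[0x11]=0xa4

MEM[0x0d,0x0b,0x06,0x11] = 50 61 39 a4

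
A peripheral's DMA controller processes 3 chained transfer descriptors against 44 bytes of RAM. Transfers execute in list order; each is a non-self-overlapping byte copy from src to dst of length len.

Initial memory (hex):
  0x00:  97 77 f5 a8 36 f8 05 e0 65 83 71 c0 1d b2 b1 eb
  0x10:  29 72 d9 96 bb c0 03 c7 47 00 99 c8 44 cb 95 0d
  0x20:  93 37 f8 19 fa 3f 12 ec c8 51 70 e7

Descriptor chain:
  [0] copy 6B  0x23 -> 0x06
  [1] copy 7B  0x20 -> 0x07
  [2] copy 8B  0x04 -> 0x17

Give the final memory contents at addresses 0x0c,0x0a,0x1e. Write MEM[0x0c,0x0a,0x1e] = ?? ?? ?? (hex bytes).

[0] 0x23->0x06 len=6 : 19 fa 3f 12 ec c8
[1] 0x20->0x07 len=7 : 93 37 f8 19 fa 3f 12
[2] 0x04->0x17 len=8 : 36 f8 19 93 37 f8 19 fa
query mem[0x0c]=0x3f, mem[0x0a]=0x19, mem[0x1e]=0xfa

MEM[0x0c,0x0a,0x1e] = 3f 19 fa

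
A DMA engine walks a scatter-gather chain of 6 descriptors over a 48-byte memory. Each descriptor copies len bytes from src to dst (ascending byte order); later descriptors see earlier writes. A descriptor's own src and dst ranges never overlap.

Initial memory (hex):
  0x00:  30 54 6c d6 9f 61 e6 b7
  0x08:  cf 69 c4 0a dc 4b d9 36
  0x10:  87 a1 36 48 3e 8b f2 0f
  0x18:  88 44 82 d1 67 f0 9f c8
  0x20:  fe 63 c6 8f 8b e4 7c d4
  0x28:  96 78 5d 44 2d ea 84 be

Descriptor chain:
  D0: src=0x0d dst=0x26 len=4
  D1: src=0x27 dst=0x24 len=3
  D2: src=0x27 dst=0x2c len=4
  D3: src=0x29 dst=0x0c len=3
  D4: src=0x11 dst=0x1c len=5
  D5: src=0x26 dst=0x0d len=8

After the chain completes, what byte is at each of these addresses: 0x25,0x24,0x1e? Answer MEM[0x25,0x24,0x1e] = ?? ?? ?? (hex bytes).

MEM[0x25,0x24,0x1e] = 36 d9 48

[0] 0x0d->0x26 len=4 : 4b d9 36 87
[1] 0x27->0x24 len=3 : d9 36 87
[2] 0x27->0x2c len=4 : d9 36 87 5d
[3] 0x29->0x0c len=3 : 87 5d 44
[4] 0x11->0x1c len=5 : a1 36 48 3e 8b
[5] 0x26->0x0d len=8 : 87 d9 36 87 5d 44 d9 36
query mem[0x25]=0x36, mem[0x24]=0xd9, mem[0x1e]=0x48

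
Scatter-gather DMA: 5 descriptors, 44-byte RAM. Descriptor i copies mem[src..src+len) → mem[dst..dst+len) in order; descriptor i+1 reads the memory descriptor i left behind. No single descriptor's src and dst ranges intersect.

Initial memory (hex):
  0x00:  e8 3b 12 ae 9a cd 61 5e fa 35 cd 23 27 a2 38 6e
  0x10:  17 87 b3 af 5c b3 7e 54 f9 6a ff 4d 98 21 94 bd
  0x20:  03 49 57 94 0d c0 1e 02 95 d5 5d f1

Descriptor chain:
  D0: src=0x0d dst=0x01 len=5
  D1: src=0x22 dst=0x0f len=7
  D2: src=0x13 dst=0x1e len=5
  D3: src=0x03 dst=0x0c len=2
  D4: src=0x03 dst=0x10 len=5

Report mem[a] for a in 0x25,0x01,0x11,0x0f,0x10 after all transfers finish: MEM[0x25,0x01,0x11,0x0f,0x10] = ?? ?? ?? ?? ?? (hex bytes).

#0 dst[0x01+5] := {0xa2,0x38,0x6e,0x17,0x87}
#1 dst[0x0f+7] := {0x57,0x94,0x0d,0xc0,0x1e,0x02,0x95}
#2 dst[0x1e+5] := {0x1e,0x02,0x95,0x7e,0x54}
#3 dst[0x0c+2] := {0x6e,0x17}
#4 dst[0x10+5] := {0x6e,0x17,0x87,0x61,0x5e}
query mem[0x25]=0xc0, mem[0x01]=0xa2, mem[0x11]=0x17, mem[0x0f]=0x57, mem[0x10]=0x6e

MEM[0x25,0x01,0x11,0x0f,0x10] = c0 a2 17 57 6e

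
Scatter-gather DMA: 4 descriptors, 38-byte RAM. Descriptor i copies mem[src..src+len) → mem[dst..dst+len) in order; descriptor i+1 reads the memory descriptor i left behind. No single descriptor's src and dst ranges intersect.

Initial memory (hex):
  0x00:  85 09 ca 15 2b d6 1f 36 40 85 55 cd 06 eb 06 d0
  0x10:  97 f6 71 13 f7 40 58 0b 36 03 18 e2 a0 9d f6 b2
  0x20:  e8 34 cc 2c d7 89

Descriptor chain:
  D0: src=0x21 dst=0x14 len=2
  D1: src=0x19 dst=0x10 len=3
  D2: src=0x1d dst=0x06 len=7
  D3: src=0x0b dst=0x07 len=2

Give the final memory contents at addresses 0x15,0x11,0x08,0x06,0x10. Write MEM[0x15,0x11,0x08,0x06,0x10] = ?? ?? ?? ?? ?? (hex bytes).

#0 dst[0x14+2] := {0x34,0xcc}
#1 dst[0x10+3] := {0x03,0x18,0xe2}
#2 dst[0x06+7] := {0x9d,0xf6,0xb2,0xe8,0x34,0xcc,0x2c}
#3 dst[0x07+2] := {0xcc,0x2c}
query mem[0x15]=0xcc, mem[0x11]=0x18, mem[0x08]=0x2c, mem[0x06]=0x9d, mem[0x10]=0x03

MEM[0x15,0x11,0x08,0x06,0x10] = cc 18 2c 9d 03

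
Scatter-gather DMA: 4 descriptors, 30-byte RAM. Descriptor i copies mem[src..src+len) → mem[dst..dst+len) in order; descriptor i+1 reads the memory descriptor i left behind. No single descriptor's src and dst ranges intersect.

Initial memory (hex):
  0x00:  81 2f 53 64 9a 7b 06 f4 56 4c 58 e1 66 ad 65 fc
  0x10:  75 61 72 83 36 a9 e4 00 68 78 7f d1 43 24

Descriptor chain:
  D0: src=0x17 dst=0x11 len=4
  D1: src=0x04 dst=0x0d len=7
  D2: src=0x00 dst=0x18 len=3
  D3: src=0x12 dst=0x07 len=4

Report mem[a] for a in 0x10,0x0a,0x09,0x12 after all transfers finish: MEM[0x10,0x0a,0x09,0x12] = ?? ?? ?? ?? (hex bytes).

MEM[0x10,0x0a,0x09,0x12] = f4 a9 7f 4c

D0: mem[0x11..0x14] <- [00 68 78 7f]
D1: mem[0x0d..0x13] <- [9a 7b 06 f4 56 4c 58]
D2: mem[0x18..0x1a] <- [81 2f 53]
D3: mem[0x07..0x0a] <- [4c 58 7f a9]
query mem[0x10]=0xf4, mem[0x0a]=0xa9, mem[0x09]=0x7f, mem[0x12]=0x4c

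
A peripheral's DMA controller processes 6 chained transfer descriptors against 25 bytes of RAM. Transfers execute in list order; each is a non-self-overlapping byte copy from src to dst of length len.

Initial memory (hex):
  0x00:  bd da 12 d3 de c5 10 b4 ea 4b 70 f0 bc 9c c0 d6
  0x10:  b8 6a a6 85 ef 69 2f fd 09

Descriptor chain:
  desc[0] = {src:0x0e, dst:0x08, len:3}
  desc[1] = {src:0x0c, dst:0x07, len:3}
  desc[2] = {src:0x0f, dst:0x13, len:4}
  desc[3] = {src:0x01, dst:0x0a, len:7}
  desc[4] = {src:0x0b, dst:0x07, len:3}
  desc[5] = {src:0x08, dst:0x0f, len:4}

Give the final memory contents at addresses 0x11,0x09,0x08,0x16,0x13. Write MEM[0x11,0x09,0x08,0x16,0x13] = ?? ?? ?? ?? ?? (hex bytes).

#0 dst[0x08+3] := {0xc0,0xd6,0xb8}
#1 dst[0x07+3] := {0xbc,0x9c,0xc0}
#2 dst[0x13+4] := {0xd6,0xb8,0x6a,0xa6}
#3 dst[0x0a+7] := {0xda,0x12,0xd3,0xde,0xc5,0x10,0xbc}
#4 dst[0x07+3] := {0x12,0xd3,0xde}
#5 dst[0x0f+4] := {0xd3,0xde,0xda,0x12}
query mem[0x11]=0xda, mem[0x09]=0xde, mem[0x08]=0xd3, mem[0x16]=0xa6, mem[0x13]=0xd6

MEM[0x11,0x09,0x08,0x16,0x13] = da de d3 a6 d6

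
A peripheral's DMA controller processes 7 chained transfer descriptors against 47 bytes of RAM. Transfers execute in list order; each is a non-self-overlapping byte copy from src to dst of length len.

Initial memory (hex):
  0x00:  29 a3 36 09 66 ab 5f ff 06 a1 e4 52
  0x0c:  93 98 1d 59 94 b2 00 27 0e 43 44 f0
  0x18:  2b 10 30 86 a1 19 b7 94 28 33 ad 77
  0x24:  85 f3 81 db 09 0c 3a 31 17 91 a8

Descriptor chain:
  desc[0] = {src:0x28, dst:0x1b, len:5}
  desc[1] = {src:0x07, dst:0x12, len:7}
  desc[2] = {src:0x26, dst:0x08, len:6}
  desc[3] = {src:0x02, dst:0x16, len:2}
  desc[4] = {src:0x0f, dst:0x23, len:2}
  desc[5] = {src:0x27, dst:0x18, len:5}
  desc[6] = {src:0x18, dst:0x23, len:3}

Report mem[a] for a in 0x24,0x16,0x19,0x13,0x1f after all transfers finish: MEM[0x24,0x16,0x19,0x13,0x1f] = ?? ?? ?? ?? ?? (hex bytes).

MEM[0x24,0x16,0x19,0x13,0x1f] = 09 36 09 06 17

#0 dst[0x1b+5] := {0x09,0x0c,0x3a,0x31,0x17}
#1 dst[0x12+7] := {0xff,0x06,0xa1,0xe4,0x52,0x93,0x98}
#2 dst[0x08+6] := {0x81,0xdb,0x09,0x0c,0x3a,0x31}
#3 dst[0x16+2] := {0x36,0x09}
#4 dst[0x23+2] := {0x59,0x94}
#5 dst[0x18+5] := {0xdb,0x09,0x0c,0x3a,0x31}
#6 dst[0x23+3] := {0xdb,0x09,0x0c}
query mem[0x24]=0x09, mem[0x16]=0x36, mem[0x19]=0x09, mem[0x13]=0x06, mem[0x1f]=0x17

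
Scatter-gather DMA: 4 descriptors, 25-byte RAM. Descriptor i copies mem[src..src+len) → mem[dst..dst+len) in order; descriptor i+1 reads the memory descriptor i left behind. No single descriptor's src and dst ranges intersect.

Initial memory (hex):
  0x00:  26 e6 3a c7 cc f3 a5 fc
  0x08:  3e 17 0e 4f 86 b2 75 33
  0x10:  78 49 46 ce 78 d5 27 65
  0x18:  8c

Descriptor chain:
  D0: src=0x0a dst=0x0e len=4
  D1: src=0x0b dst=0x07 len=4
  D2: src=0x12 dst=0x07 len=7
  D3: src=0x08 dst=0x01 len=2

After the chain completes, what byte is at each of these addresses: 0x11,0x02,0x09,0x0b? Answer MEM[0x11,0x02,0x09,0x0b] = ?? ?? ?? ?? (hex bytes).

MEM[0x11,0x02,0x09,0x0b] = b2 78 78 27

[0] 0x0a->0x0e len=4 : 0e 4f 86 b2
[1] 0x0b->0x07 len=4 : 4f 86 b2 0e
[2] 0x12->0x07 len=7 : 46 ce 78 d5 27 65 8c
[3] 0x08->0x01 len=2 : ce 78
query mem[0x11]=0xb2, mem[0x02]=0x78, mem[0x09]=0x78, mem[0x0b]=0x27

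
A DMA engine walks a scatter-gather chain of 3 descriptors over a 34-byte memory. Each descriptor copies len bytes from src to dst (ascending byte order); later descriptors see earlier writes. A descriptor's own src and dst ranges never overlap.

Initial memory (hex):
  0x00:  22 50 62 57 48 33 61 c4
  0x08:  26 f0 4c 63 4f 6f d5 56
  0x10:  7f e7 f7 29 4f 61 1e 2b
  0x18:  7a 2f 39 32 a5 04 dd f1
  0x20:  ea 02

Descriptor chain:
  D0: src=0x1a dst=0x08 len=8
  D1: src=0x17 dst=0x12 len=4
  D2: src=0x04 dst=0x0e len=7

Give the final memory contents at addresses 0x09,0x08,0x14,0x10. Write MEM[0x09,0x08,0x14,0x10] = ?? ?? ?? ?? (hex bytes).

MEM[0x09,0x08,0x14,0x10] = 32 39 a5 61

#0 dst[0x08+8] := {0x39,0x32,0xa5,0x04,0xdd,0xf1,0xea,0x02}
#1 dst[0x12+4] := {0x2b,0x7a,0x2f,0x39}
#2 dst[0x0e+7] := {0x48,0x33,0x61,0xc4,0x39,0x32,0xa5}
query mem[0x09]=0x32, mem[0x08]=0x39, mem[0x14]=0xa5, mem[0x10]=0x61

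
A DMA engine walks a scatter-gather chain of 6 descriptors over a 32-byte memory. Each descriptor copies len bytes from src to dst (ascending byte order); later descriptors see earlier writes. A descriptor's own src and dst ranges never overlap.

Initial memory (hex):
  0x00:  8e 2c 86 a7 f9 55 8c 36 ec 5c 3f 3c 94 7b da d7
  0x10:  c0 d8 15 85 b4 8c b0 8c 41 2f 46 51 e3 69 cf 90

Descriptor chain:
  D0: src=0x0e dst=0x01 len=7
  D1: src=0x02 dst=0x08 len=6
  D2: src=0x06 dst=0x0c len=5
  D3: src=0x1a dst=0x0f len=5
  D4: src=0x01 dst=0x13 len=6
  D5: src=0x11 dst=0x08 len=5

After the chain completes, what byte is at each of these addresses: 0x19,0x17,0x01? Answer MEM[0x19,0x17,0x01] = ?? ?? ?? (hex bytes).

MEM[0x19,0x17,0x01] = 2f 15 da

D0: mem[0x01..0x07] <- [da d7 c0 d8 15 85 b4]
D1: mem[0x08..0x0d] <- [d7 c0 d8 15 85 b4]
D2: mem[0x0c..0x10] <- [85 b4 d7 c0 d8]
D3: mem[0x0f..0x13] <- [46 51 e3 69 cf]
D4: mem[0x13..0x18] <- [da d7 c0 d8 15 85]
D5: mem[0x08..0x0c] <- [e3 69 da d7 c0]
query mem[0x19]=0x2f, mem[0x17]=0x15, mem[0x01]=0xda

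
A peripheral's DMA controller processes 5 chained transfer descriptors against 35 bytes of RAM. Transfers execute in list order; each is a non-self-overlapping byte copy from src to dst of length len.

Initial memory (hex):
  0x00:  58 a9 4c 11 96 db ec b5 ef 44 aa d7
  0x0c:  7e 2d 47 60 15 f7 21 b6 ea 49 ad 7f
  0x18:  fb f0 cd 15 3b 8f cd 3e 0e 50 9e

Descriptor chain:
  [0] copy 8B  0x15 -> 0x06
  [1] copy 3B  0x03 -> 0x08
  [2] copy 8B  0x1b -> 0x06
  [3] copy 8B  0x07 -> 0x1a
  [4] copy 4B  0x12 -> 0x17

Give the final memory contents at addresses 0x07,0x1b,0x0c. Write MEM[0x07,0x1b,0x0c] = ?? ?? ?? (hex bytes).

#0 dst[0x06+8] := {0x49,0xad,0x7f,0xfb,0xf0,0xcd,0x15,0x3b}
#1 dst[0x08+3] := {0x11,0x96,0xdb}
#2 dst[0x06+8] := {0x15,0x3b,0x8f,0xcd,0x3e,0x0e,0x50,0x9e}
#3 dst[0x1a+8] := {0x3b,0x8f,0xcd,0x3e,0x0e,0x50,0x9e,0x47}
#4 dst[0x17+4] := {0x21,0xb6,0xea,0x49}
query mem[0x07]=0x3b, mem[0x1b]=0x8f, mem[0x0c]=0x50

MEM[0x07,0x1b,0x0c] = 3b 8f 50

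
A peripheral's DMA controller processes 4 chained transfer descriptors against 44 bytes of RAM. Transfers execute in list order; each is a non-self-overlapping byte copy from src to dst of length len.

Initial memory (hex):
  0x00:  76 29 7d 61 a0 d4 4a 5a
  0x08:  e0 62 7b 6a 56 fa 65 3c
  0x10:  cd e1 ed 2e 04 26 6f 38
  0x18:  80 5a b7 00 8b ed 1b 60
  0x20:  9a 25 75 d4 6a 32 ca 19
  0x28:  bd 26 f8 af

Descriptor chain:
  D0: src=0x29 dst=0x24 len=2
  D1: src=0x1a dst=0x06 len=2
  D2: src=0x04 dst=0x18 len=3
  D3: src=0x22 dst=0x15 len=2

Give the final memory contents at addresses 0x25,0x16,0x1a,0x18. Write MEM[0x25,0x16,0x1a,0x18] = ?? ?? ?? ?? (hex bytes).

[0] 0x29->0x24 len=2 : 26 f8
[1] 0x1a->0x06 len=2 : b7 00
[2] 0x04->0x18 len=3 : a0 d4 b7
[3] 0x22->0x15 len=2 : 75 d4
query mem[0x25]=0xf8, mem[0x16]=0xd4, mem[0x1a]=0xb7, mem[0x18]=0xa0

MEM[0x25,0x16,0x1a,0x18] = f8 d4 b7 a0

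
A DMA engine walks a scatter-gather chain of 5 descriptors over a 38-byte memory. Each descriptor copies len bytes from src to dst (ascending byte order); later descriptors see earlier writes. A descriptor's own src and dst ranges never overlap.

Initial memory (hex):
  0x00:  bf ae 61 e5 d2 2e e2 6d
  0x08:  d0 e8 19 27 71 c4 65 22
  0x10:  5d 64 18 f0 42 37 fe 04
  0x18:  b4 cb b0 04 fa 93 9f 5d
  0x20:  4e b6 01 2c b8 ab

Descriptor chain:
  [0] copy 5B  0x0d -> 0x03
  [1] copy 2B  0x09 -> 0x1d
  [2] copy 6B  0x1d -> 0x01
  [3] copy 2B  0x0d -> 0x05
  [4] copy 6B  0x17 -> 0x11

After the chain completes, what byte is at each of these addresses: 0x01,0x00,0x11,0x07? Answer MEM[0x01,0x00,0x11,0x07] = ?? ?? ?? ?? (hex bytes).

MEM[0x01,0x00,0x11,0x07] = e8 bf 04 64

  after D0: wrote 5B at 0x03 = c465225d64
  after D1: wrote 2B at 0x1d = e819
  after D2: wrote 6B at 0x01 = e8195d4eb601
  after D3: wrote 2B at 0x05 = c465
  after D4: wrote 6B at 0x11 = 04b4cbb004fa
query mem[0x01]=0xe8, mem[0x00]=0xbf, mem[0x11]=0x04, mem[0x07]=0x64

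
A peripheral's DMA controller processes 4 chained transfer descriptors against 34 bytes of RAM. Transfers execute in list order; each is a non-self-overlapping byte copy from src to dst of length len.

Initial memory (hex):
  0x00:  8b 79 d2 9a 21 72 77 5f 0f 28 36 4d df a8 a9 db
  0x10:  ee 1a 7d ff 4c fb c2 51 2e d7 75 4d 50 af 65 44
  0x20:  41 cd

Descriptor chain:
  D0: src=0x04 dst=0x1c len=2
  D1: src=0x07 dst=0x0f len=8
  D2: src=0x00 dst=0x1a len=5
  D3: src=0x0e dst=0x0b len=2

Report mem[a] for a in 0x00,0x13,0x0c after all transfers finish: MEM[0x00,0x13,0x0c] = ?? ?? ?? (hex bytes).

#0 dst[0x1c+2] := {0x21,0x72}
#1 dst[0x0f+8] := {0x5f,0x0f,0x28,0x36,0x4d,0xdf,0xa8,0xa9}
#2 dst[0x1a+5] := {0x8b,0x79,0xd2,0x9a,0x21}
#3 dst[0x0b+2] := {0xa9,0x5f}
query mem[0x00]=0x8b, mem[0x13]=0x4d, mem[0x0c]=0x5f

MEM[0x00,0x13,0x0c] = 8b 4d 5f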